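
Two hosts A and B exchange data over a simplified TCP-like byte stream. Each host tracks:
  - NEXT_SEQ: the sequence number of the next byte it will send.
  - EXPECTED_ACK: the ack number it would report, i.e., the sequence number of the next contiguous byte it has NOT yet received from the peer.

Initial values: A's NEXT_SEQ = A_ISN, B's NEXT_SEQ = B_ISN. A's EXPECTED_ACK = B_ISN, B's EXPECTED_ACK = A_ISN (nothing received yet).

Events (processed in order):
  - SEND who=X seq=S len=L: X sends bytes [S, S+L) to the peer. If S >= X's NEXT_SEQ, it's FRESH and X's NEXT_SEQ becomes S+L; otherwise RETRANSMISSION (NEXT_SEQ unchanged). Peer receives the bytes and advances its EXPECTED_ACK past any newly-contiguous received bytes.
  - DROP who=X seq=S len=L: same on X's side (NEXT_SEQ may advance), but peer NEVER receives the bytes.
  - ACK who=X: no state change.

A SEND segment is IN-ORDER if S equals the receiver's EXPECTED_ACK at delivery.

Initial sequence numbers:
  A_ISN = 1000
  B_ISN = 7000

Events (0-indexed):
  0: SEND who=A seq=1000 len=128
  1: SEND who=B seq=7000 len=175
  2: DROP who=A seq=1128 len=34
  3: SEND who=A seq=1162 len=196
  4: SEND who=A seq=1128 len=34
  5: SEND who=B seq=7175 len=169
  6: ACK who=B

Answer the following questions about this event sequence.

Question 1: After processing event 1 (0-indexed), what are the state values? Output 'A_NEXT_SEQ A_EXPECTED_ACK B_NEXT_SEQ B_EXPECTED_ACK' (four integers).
After event 0: A_seq=1128 A_ack=7000 B_seq=7000 B_ack=1128
After event 1: A_seq=1128 A_ack=7175 B_seq=7175 B_ack=1128

1128 7175 7175 1128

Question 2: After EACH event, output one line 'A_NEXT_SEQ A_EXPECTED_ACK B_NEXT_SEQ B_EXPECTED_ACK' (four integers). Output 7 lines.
1128 7000 7000 1128
1128 7175 7175 1128
1162 7175 7175 1128
1358 7175 7175 1128
1358 7175 7175 1358
1358 7344 7344 1358
1358 7344 7344 1358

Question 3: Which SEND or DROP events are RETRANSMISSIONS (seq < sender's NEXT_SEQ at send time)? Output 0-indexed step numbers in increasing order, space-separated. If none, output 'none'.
Answer: 4

Derivation:
Step 0: SEND seq=1000 -> fresh
Step 1: SEND seq=7000 -> fresh
Step 2: DROP seq=1128 -> fresh
Step 3: SEND seq=1162 -> fresh
Step 4: SEND seq=1128 -> retransmit
Step 5: SEND seq=7175 -> fresh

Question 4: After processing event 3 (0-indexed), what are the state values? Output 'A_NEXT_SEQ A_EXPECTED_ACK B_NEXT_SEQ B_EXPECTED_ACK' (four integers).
After event 0: A_seq=1128 A_ack=7000 B_seq=7000 B_ack=1128
After event 1: A_seq=1128 A_ack=7175 B_seq=7175 B_ack=1128
After event 2: A_seq=1162 A_ack=7175 B_seq=7175 B_ack=1128
After event 3: A_seq=1358 A_ack=7175 B_seq=7175 B_ack=1128

1358 7175 7175 1128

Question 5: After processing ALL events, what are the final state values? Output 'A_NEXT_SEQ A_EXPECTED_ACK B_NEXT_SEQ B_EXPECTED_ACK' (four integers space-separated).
After event 0: A_seq=1128 A_ack=7000 B_seq=7000 B_ack=1128
After event 1: A_seq=1128 A_ack=7175 B_seq=7175 B_ack=1128
After event 2: A_seq=1162 A_ack=7175 B_seq=7175 B_ack=1128
After event 3: A_seq=1358 A_ack=7175 B_seq=7175 B_ack=1128
After event 4: A_seq=1358 A_ack=7175 B_seq=7175 B_ack=1358
After event 5: A_seq=1358 A_ack=7344 B_seq=7344 B_ack=1358
After event 6: A_seq=1358 A_ack=7344 B_seq=7344 B_ack=1358

Answer: 1358 7344 7344 1358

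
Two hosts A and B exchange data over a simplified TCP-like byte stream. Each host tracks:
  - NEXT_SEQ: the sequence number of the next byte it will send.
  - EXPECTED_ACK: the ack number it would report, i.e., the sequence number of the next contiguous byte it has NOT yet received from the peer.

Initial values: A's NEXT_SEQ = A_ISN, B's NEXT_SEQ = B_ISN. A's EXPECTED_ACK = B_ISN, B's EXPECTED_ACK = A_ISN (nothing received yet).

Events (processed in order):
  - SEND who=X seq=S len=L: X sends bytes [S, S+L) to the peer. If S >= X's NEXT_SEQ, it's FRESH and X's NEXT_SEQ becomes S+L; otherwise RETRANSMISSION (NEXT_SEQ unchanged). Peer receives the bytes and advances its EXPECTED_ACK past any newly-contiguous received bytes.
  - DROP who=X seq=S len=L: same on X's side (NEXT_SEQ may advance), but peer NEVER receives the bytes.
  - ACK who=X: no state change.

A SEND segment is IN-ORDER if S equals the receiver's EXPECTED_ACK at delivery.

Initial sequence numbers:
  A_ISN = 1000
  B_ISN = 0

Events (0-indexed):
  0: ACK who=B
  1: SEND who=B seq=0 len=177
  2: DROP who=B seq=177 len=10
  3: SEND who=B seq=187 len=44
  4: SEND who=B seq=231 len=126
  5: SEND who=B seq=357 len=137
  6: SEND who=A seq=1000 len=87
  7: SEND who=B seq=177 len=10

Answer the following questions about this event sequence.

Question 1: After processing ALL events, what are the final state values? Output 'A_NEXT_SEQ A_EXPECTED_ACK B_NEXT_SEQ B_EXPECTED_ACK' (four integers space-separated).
After event 0: A_seq=1000 A_ack=0 B_seq=0 B_ack=1000
After event 1: A_seq=1000 A_ack=177 B_seq=177 B_ack=1000
After event 2: A_seq=1000 A_ack=177 B_seq=187 B_ack=1000
After event 3: A_seq=1000 A_ack=177 B_seq=231 B_ack=1000
After event 4: A_seq=1000 A_ack=177 B_seq=357 B_ack=1000
After event 5: A_seq=1000 A_ack=177 B_seq=494 B_ack=1000
After event 6: A_seq=1087 A_ack=177 B_seq=494 B_ack=1087
After event 7: A_seq=1087 A_ack=494 B_seq=494 B_ack=1087

Answer: 1087 494 494 1087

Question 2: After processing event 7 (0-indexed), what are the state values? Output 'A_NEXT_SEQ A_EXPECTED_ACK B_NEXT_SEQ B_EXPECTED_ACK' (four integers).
After event 0: A_seq=1000 A_ack=0 B_seq=0 B_ack=1000
After event 1: A_seq=1000 A_ack=177 B_seq=177 B_ack=1000
After event 2: A_seq=1000 A_ack=177 B_seq=187 B_ack=1000
After event 3: A_seq=1000 A_ack=177 B_seq=231 B_ack=1000
After event 4: A_seq=1000 A_ack=177 B_seq=357 B_ack=1000
After event 5: A_seq=1000 A_ack=177 B_seq=494 B_ack=1000
After event 6: A_seq=1087 A_ack=177 B_seq=494 B_ack=1087
After event 7: A_seq=1087 A_ack=494 B_seq=494 B_ack=1087

1087 494 494 1087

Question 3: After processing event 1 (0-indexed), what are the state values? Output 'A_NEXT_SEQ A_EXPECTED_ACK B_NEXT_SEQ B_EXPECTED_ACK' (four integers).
After event 0: A_seq=1000 A_ack=0 B_seq=0 B_ack=1000
After event 1: A_seq=1000 A_ack=177 B_seq=177 B_ack=1000

1000 177 177 1000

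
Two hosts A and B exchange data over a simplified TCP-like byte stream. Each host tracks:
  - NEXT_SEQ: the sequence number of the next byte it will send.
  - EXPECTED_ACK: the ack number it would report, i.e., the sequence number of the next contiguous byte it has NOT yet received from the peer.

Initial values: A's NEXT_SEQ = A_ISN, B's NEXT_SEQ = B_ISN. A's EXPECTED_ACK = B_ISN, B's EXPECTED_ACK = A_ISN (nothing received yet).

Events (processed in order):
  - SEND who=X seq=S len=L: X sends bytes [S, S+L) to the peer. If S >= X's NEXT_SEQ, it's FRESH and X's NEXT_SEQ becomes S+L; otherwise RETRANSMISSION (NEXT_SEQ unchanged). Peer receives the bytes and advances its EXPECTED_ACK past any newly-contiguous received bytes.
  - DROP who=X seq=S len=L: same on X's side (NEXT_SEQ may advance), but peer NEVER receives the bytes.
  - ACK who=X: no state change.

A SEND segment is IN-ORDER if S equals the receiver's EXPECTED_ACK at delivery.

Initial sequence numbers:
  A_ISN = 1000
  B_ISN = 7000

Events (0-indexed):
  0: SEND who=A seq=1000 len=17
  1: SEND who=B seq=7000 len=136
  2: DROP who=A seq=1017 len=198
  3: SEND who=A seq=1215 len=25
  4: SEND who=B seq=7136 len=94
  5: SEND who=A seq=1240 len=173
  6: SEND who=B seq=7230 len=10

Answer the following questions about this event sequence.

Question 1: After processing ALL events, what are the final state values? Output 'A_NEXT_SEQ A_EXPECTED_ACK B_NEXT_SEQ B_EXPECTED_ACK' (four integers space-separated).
After event 0: A_seq=1017 A_ack=7000 B_seq=7000 B_ack=1017
After event 1: A_seq=1017 A_ack=7136 B_seq=7136 B_ack=1017
After event 2: A_seq=1215 A_ack=7136 B_seq=7136 B_ack=1017
After event 3: A_seq=1240 A_ack=7136 B_seq=7136 B_ack=1017
After event 4: A_seq=1240 A_ack=7230 B_seq=7230 B_ack=1017
After event 5: A_seq=1413 A_ack=7230 B_seq=7230 B_ack=1017
After event 6: A_seq=1413 A_ack=7240 B_seq=7240 B_ack=1017

Answer: 1413 7240 7240 1017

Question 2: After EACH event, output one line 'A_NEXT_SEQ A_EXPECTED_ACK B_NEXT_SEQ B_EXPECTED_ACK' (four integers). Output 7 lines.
1017 7000 7000 1017
1017 7136 7136 1017
1215 7136 7136 1017
1240 7136 7136 1017
1240 7230 7230 1017
1413 7230 7230 1017
1413 7240 7240 1017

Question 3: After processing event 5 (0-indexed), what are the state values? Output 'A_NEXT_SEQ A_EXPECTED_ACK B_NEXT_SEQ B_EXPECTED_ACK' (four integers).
After event 0: A_seq=1017 A_ack=7000 B_seq=7000 B_ack=1017
After event 1: A_seq=1017 A_ack=7136 B_seq=7136 B_ack=1017
After event 2: A_seq=1215 A_ack=7136 B_seq=7136 B_ack=1017
After event 3: A_seq=1240 A_ack=7136 B_seq=7136 B_ack=1017
After event 4: A_seq=1240 A_ack=7230 B_seq=7230 B_ack=1017
After event 5: A_seq=1413 A_ack=7230 B_seq=7230 B_ack=1017

1413 7230 7230 1017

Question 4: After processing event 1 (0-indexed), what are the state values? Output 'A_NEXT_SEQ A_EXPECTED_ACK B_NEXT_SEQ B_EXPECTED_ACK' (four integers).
After event 0: A_seq=1017 A_ack=7000 B_seq=7000 B_ack=1017
After event 1: A_seq=1017 A_ack=7136 B_seq=7136 B_ack=1017

1017 7136 7136 1017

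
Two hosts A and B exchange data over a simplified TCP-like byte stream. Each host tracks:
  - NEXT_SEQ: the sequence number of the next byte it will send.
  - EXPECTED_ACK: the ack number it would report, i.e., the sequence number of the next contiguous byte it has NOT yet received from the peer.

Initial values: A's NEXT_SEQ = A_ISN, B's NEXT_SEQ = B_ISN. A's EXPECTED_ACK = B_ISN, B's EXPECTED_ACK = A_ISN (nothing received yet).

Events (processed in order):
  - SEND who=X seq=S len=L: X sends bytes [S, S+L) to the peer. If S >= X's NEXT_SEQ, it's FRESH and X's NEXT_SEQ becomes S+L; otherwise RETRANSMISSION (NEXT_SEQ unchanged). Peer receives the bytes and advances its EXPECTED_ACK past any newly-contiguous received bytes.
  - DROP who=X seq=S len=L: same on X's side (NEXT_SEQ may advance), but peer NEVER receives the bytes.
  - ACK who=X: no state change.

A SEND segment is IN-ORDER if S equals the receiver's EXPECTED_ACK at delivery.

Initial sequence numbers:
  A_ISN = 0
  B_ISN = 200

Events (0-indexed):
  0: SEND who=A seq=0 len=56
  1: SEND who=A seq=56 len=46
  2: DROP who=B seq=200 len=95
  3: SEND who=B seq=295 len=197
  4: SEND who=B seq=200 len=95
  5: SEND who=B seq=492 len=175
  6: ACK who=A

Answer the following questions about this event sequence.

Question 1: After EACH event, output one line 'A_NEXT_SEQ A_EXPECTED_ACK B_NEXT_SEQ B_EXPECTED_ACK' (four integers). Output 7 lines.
56 200 200 56
102 200 200 102
102 200 295 102
102 200 492 102
102 492 492 102
102 667 667 102
102 667 667 102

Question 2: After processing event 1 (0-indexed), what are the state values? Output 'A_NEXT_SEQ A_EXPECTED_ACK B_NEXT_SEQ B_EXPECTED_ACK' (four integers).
After event 0: A_seq=56 A_ack=200 B_seq=200 B_ack=56
After event 1: A_seq=102 A_ack=200 B_seq=200 B_ack=102

102 200 200 102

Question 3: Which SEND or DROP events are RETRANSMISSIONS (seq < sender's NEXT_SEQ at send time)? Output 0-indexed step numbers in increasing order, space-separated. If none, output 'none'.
Step 0: SEND seq=0 -> fresh
Step 1: SEND seq=56 -> fresh
Step 2: DROP seq=200 -> fresh
Step 3: SEND seq=295 -> fresh
Step 4: SEND seq=200 -> retransmit
Step 5: SEND seq=492 -> fresh

Answer: 4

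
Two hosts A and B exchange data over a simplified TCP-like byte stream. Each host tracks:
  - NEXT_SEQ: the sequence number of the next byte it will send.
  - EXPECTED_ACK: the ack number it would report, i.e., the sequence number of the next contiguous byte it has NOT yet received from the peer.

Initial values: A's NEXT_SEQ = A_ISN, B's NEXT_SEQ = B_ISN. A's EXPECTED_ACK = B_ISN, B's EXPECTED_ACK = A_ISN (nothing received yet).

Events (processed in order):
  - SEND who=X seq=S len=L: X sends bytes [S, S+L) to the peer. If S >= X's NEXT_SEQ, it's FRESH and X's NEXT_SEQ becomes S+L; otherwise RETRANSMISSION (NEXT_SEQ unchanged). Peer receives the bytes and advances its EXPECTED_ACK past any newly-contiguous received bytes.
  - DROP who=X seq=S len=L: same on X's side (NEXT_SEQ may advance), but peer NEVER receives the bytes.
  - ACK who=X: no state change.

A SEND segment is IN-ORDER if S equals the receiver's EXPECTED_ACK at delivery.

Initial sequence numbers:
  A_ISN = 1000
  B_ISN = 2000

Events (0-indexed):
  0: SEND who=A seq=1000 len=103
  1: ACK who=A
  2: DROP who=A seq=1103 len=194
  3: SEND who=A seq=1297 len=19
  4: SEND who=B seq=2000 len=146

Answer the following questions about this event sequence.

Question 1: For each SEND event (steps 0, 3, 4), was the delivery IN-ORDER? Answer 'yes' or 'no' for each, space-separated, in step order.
Answer: yes no yes

Derivation:
Step 0: SEND seq=1000 -> in-order
Step 3: SEND seq=1297 -> out-of-order
Step 4: SEND seq=2000 -> in-order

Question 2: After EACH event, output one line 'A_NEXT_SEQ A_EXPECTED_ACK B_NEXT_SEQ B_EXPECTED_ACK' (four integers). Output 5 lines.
1103 2000 2000 1103
1103 2000 2000 1103
1297 2000 2000 1103
1316 2000 2000 1103
1316 2146 2146 1103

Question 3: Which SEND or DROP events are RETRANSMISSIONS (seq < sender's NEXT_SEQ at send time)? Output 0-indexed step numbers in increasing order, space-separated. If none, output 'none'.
Answer: none

Derivation:
Step 0: SEND seq=1000 -> fresh
Step 2: DROP seq=1103 -> fresh
Step 3: SEND seq=1297 -> fresh
Step 4: SEND seq=2000 -> fresh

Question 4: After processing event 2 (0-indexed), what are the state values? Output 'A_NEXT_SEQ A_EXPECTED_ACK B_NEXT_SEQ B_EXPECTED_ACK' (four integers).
After event 0: A_seq=1103 A_ack=2000 B_seq=2000 B_ack=1103
After event 1: A_seq=1103 A_ack=2000 B_seq=2000 B_ack=1103
After event 2: A_seq=1297 A_ack=2000 B_seq=2000 B_ack=1103

1297 2000 2000 1103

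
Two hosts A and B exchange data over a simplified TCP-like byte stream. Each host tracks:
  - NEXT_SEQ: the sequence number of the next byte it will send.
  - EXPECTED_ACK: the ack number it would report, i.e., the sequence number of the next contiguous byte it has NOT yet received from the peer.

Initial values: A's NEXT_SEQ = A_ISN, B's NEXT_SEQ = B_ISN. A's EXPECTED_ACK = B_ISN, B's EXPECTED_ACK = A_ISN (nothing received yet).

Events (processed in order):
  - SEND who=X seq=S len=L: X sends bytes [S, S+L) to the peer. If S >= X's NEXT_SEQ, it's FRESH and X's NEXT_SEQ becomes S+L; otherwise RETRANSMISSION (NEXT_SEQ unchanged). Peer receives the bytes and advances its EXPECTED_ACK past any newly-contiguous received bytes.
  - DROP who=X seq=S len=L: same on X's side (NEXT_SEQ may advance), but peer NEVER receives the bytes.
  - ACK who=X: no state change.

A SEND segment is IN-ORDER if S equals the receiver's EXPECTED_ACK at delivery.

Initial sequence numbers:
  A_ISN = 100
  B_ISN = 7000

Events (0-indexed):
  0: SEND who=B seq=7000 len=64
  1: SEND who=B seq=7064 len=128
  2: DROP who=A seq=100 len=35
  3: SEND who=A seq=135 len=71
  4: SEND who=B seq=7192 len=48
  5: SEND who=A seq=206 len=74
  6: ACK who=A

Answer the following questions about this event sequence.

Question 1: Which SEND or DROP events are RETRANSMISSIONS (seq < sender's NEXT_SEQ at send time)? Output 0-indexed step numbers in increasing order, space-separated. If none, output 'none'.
Answer: none

Derivation:
Step 0: SEND seq=7000 -> fresh
Step 1: SEND seq=7064 -> fresh
Step 2: DROP seq=100 -> fresh
Step 3: SEND seq=135 -> fresh
Step 4: SEND seq=7192 -> fresh
Step 5: SEND seq=206 -> fresh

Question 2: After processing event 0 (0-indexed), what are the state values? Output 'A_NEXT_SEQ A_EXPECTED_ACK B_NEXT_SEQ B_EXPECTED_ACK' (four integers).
After event 0: A_seq=100 A_ack=7064 B_seq=7064 B_ack=100

100 7064 7064 100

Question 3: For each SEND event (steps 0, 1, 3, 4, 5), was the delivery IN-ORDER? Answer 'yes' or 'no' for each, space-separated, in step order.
Step 0: SEND seq=7000 -> in-order
Step 1: SEND seq=7064 -> in-order
Step 3: SEND seq=135 -> out-of-order
Step 4: SEND seq=7192 -> in-order
Step 5: SEND seq=206 -> out-of-order

Answer: yes yes no yes no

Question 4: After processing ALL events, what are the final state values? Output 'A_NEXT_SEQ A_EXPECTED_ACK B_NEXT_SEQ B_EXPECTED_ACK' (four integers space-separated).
After event 0: A_seq=100 A_ack=7064 B_seq=7064 B_ack=100
After event 1: A_seq=100 A_ack=7192 B_seq=7192 B_ack=100
After event 2: A_seq=135 A_ack=7192 B_seq=7192 B_ack=100
After event 3: A_seq=206 A_ack=7192 B_seq=7192 B_ack=100
After event 4: A_seq=206 A_ack=7240 B_seq=7240 B_ack=100
After event 5: A_seq=280 A_ack=7240 B_seq=7240 B_ack=100
After event 6: A_seq=280 A_ack=7240 B_seq=7240 B_ack=100

Answer: 280 7240 7240 100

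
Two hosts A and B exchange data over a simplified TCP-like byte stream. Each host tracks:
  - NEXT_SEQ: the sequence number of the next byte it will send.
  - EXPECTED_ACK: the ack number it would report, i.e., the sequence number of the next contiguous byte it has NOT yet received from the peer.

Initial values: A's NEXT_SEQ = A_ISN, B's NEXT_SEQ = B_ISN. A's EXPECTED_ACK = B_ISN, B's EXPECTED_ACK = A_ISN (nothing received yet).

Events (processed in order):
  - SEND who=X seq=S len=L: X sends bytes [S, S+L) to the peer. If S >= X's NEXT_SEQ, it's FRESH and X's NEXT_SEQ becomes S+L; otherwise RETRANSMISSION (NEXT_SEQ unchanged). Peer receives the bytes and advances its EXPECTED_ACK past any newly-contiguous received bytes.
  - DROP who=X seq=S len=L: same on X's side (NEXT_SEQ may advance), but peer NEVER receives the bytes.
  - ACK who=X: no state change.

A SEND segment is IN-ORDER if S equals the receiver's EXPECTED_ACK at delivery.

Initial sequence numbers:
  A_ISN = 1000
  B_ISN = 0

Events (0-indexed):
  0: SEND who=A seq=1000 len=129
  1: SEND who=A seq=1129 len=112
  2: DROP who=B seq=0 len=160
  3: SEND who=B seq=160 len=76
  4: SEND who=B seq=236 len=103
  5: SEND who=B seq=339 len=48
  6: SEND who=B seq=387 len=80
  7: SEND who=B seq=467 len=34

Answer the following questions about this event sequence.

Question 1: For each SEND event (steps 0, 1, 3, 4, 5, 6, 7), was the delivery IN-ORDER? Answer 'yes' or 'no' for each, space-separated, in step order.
Answer: yes yes no no no no no

Derivation:
Step 0: SEND seq=1000 -> in-order
Step 1: SEND seq=1129 -> in-order
Step 3: SEND seq=160 -> out-of-order
Step 4: SEND seq=236 -> out-of-order
Step 5: SEND seq=339 -> out-of-order
Step 6: SEND seq=387 -> out-of-order
Step 7: SEND seq=467 -> out-of-order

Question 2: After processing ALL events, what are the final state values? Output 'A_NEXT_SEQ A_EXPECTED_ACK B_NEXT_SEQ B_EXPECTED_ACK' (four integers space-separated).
Answer: 1241 0 501 1241

Derivation:
After event 0: A_seq=1129 A_ack=0 B_seq=0 B_ack=1129
After event 1: A_seq=1241 A_ack=0 B_seq=0 B_ack=1241
After event 2: A_seq=1241 A_ack=0 B_seq=160 B_ack=1241
After event 3: A_seq=1241 A_ack=0 B_seq=236 B_ack=1241
After event 4: A_seq=1241 A_ack=0 B_seq=339 B_ack=1241
After event 5: A_seq=1241 A_ack=0 B_seq=387 B_ack=1241
After event 6: A_seq=1241 A_ack=0 B_seq=467 B_ack=1241
After event 7: A_seq=1241 A_ack=0 B_seq=501 B_ack=1241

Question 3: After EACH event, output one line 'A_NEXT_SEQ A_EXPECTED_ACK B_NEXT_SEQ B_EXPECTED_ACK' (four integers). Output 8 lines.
1129 0 0 1129
1241 0 0 1241
1241 0 160 1241
1241 0 236 1241
1241 0 339 1241
1241 0 387 1241
1241 0 467 1241
1241 0 501 1241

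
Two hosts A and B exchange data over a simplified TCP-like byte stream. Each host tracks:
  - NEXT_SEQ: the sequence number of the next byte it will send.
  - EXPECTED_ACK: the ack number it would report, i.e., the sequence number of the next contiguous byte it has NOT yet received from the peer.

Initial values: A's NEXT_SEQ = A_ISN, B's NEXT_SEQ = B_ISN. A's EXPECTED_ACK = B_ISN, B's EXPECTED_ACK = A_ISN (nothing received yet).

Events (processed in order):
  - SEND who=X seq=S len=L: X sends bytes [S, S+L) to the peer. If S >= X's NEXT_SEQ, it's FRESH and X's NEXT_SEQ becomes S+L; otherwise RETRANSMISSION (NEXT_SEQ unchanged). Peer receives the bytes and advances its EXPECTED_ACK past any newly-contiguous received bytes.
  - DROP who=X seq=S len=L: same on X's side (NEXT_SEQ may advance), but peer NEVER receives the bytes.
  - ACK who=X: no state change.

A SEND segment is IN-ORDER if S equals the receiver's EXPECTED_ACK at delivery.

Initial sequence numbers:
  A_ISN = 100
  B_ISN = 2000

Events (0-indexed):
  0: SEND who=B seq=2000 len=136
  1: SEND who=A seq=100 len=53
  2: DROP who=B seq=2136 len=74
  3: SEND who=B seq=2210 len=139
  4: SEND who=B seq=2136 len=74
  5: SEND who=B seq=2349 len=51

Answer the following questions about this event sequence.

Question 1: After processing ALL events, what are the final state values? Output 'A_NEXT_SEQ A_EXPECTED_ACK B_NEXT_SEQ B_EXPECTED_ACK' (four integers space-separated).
After event 0: A_seq=100 A_ack=2136 B_seq=2136 B_ack=100
After event 1: A_seq=153 A_ack=2136 B_seq=2136 B_ack=153
After event 2: A_seq=153 A_ack=2136 B_seq=2210 B_ack=153
After event 3: A_seq=153 A_ack=2136 B_seq=2349 B_ack=153
After event 4: A_seq=153 A_ack=2349 B_seq=2349 B_ack=153
After event 5: A_seq=153 A_ack=2400 B_seq=2400 B_ack=153

Answer: 153 2400 2400 153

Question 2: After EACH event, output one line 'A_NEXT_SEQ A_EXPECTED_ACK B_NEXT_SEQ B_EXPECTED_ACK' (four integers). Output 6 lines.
100 2136 2136 100
153 2136 2136 153
153 2136 2210 153
153 2136 2349 153
153 2349 2349 153
153 2400 2400 153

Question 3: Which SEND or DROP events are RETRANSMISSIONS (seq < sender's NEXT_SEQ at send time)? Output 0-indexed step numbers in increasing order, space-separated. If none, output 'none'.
Answer: 4

Derivation:
Step 0: SEND seq=2000 -> fresh
Step 1: SEND seq=100 -> fresh
Step 2: DROP seq=2136 -> fresh
Step 3: SEND seq=2210 -> fresh
Step 4: SEND seq=2136 -> retransmit
Step 5: SEND seq=2349 -> fresh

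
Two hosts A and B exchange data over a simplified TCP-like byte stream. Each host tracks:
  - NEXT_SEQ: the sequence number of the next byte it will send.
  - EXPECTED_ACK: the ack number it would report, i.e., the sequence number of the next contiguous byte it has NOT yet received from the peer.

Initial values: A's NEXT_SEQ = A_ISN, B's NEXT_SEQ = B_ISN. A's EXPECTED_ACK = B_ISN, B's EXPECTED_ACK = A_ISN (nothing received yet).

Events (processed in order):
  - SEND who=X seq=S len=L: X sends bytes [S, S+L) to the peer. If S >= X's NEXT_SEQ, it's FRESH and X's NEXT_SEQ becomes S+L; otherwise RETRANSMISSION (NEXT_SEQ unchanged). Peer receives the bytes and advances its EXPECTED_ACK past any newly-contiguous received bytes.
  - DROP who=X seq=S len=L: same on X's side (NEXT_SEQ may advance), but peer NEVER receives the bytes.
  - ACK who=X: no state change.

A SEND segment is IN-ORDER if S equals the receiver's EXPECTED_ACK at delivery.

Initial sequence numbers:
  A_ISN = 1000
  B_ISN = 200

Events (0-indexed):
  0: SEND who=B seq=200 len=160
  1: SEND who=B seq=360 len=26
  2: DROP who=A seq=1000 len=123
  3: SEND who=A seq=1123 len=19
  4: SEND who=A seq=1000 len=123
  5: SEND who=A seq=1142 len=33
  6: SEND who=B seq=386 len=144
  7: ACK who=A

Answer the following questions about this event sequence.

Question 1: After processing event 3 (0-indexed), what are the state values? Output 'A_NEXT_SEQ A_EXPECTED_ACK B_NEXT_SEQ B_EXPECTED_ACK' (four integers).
After event 0: A_seq=1000 A_ack=360 B_seq=360 B_ack=1000
After event 1: A_seq=1000 A_ack=386 B_seq=386 B_ack=1000
After event 2: A_seq=1123 A_ack=386 B_seq=386 B_ack=1000
After event 3: A_seq=1142 A_ack=386 B_seq=386 B_ack=1000

1142 386 386 1000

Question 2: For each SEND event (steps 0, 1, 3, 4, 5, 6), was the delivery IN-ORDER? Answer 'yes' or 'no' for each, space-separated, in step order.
Step 0: SEND seq=200 -> in-order
Step 1: SEND seq=360 -> in-order
Step 3: SEND seq=1123 -> out-of-order
Step 4: SEND seq=1000 -> in-order
Step 5: SEND seq=1142 -> in-order
Step 6: SEND seq=386 -> in-order

Answer: yes yes no yes yes yes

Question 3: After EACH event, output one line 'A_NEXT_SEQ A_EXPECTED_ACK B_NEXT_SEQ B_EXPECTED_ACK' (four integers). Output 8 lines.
1000 360 360 1000
1000 386 386 1000
1123 386 386 1000
1142 386 386 1000
1142 386 386 1142
1175 386 386 1175
1175 530 530 1175
1175 530 530 1175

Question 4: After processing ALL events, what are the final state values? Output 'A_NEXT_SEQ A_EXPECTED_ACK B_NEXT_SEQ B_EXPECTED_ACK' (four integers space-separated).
After event 0: A_seq=1000 A_ack=360 B_seq=360 B_ack=1000
After event 1: A_seq=1000 A_ack=386 B_seq=386 B_ack=1000
After event 2: A_seq=1123 A_ack=386 B_seq=386 B_ack=1000
After event 3: A_seq=1142 A_ack=386 B_seq=386 B_ack=1000
After event 4: A_seq=1142 A_ack=386 B_seq=386 B_ack=1142
After event 5: A_seq=1175 A_ack=386 B_seq=386 B_ack=1175
After event 6: A_seq=1175 A_ack=530 B_seq=530 B_ack=1175
After event 7: A_seq=1175 A_ack=530 B_seq=530 B_ack=1175

Answer: 1175 530 530 1175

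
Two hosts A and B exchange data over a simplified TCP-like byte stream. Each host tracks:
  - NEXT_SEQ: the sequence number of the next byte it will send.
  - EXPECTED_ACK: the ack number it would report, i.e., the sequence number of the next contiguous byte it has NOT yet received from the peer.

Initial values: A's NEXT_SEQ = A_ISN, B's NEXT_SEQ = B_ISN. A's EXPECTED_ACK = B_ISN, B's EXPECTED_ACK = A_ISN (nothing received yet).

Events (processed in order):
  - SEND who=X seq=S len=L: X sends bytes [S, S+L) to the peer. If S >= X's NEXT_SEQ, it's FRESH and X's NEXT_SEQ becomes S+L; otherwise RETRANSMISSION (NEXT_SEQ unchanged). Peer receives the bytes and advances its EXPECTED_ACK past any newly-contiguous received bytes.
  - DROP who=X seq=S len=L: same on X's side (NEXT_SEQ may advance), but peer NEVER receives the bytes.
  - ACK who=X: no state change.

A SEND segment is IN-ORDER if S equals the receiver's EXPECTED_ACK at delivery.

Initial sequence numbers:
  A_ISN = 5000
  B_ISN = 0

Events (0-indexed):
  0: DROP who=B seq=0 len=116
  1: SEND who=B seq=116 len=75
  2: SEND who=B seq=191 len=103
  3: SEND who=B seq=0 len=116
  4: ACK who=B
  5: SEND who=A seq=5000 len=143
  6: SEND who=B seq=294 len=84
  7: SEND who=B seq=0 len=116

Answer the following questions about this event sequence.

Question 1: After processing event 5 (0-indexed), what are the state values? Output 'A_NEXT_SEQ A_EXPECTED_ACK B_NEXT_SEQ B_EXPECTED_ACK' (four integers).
After event 0: A_seq=5000 A_ack=0 B_seq=116 B_ack=5000
After event 1: A_seq=5000 A_ack=0 B_seq=191 B_ack=5000
After event 2: A_seq=5000 A_ack=0 B_seq=294 B_ack=5000
After event 3: A_seq=5000 A_ack=294 B_seq=294 B_ack=5000
After event 4: A_seq=5000 A_ack=294 B_seq=294 B_ack=5000
After event 5: A_seq=5143 A_ack=294 B_seq=294 B_ack=5143

5143 294 294 5143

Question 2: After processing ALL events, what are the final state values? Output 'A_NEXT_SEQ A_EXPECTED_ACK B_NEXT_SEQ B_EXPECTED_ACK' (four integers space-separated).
Answer: 5143 378 378 5143

Derivation:
After event 0: A_seq=5000 A_ack=0 B_seq=116 B_ack=5000
After event 1: A_seq=5000 A_ack=0 B_seq=191 B_ack=5000
After event 2: A_seq=5000 A_ack=0 B_seq=294 B_ack=5000
After event 3: A_seq=5000 A_ack=294 B_seq=294 B_ack=5000
After event 4: A_seq=5000 A_ack=294 B_seq=294 B_ack=5000
After event 5: A_seq=5143 A_ack=294 B_seq=294 B_ack=5143
After event 6: A_seq=5143 A_ack=378 B_seq=378 B_ack=5143
After event 7: A_seq=5143 A_ack=378 B_seq=378 B_ack=5143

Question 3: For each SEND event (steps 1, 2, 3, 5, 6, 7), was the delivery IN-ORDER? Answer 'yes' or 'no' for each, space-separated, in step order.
Step 1: SEND seq=116 -> out-of-order
Step 2: SEND seq=191 -> out-of-order
Step 3: SEND seq=0 -> in-order
Step 5: SEND seq=5000 -> in-order
Step 6: SEND seq=294 -> in-order
Step 7: SEND seq=0 -> out-of-order

Answer: no no yes yes yes no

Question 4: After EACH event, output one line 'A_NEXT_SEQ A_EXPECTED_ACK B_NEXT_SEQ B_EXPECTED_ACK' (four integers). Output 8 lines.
5000 0 116 5000
5000 0 191 5000
5000 0 294 5000
5000 294 294 5000
5000 294 294 5000
5143 294 294 5143
5143 378 378 5143
5143 378 378 5143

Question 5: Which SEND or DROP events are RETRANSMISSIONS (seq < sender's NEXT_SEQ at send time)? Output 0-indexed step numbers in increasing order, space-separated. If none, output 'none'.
Step 0: DROP seq=0 -> fresh
Step 1: SEND seq=116 -> fresh
Step 2: SEND seq=191 -> fresh
Step 3: SEND seq=0 -> retransmit
Step 5: SEND seq=5000 -> fresh
Step 6: SEND seq=294 -> fresh
Step 7: SEND seq=0 -> retransmit

Answer: 3 7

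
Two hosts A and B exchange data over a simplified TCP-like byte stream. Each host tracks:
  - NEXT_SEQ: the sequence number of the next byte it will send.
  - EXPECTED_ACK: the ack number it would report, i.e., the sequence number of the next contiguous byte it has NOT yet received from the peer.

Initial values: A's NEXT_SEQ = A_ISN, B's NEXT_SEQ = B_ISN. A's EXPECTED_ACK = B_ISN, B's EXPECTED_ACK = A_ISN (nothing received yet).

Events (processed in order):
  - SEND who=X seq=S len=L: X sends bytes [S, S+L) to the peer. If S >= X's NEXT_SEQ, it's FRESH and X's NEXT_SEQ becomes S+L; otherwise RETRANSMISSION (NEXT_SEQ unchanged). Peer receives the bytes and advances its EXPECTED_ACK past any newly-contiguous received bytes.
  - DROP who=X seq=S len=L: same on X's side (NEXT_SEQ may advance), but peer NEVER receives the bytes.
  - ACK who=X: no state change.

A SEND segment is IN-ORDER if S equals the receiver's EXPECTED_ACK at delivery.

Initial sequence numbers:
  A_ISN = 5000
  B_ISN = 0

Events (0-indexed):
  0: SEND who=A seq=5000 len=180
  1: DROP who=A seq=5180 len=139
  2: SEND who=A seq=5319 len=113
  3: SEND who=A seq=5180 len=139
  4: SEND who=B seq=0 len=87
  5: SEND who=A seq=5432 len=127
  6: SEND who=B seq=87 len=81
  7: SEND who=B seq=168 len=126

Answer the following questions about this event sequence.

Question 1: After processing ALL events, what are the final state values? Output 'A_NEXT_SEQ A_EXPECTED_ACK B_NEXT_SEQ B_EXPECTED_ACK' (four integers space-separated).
After event 0: A_seq=5180 A_ack=0 B_seq=0 B_ack=5180
After event 1: A_seq=5319 A_ack=0 B_seq=0 B_ack=5180
After event 2: A_seq=5432 A_ack=0 B_seq=0 B_ack=5180
After event 3: A_seq=5432 A_ack=0 B_seq=0 B_ack=5432
After event 4: A_seq=5432 A_ack=87 B_seq=87 B_ack=5432
After event 5: A_seq=5559 A_ack=87 B_seq=87 B_ack=5559
After event 6: A_seq=5559 A_ack=168 B_seq=168 B_ack=5559
After event 7: A_seq=5559 A_ack=294 B_seq=294 B_ack=5559

Answer: 5559 294 294 5559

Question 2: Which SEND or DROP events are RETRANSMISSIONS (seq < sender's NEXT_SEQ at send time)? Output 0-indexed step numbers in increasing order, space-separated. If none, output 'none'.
Step 0: SEND seq=5000 -> fresh
Step 1: DROP seq=5180 -> fresh
Step 2: SEND seq=5319 -> fresh
Step 3: SEND seq=5180 -> retransmit
Step 4: SEND seq=0 -> fresh
Step 5: SEND seq=5432 -> fresh
Step 6: SEND seq=87 -> fresh
Step 7: SEND seq=168 -> fresh

Answer: 3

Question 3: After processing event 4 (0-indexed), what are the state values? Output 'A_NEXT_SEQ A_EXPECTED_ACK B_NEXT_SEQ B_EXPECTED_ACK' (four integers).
After event 0: A_seq=5180 A_ack=0 B_seq=0 B_ack=5180
After event 1: A_seq=5319 A_ack=0 B_seq=0 B_ack=5180
After event 2: A_seq=5432 A_ack=0 B_seq=0 B_ack=5180
After event 3: A_seq=5432 A_ack=0 B_seq=0 B_ack=5432
After event 4: A_seq=5432 A_ack=87 B_seq=87 B_ack=5432

5432 87 87 5432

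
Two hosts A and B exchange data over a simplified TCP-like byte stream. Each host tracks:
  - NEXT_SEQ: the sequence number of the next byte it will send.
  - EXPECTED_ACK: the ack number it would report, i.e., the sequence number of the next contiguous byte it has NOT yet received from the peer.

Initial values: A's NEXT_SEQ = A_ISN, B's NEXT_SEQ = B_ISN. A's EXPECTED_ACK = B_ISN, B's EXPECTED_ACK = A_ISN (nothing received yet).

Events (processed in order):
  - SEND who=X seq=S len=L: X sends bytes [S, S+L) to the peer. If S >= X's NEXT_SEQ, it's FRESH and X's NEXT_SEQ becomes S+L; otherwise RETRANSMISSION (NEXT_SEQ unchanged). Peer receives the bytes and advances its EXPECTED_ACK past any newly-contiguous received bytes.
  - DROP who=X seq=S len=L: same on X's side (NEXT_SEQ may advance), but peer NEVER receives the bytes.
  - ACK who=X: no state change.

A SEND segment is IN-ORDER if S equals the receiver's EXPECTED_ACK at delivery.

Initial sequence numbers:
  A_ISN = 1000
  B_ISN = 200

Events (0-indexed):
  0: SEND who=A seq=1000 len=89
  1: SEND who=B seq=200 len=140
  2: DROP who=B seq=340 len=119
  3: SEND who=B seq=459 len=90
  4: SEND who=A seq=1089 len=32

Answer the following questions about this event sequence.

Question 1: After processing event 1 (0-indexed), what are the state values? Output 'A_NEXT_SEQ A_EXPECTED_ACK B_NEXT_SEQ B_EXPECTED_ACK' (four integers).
After event 0: A_seq=1089 A_ack=200 B_seq=200 B_ack=1089
After event 1: A_seq=1089 A_ack=340 B_seq=340 B_ack=1089

1089 340 340 1089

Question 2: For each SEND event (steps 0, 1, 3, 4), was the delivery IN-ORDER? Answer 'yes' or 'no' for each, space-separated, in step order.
Answer: yes yes no yes

Derivation:
Step 0: SEND seq=1000 -> in-order
Step 1: SEND seq=200 -> in-order
Step 3: SEND seq=459 -> out-of-order
Step 4: SEND seq=1089 -> in-order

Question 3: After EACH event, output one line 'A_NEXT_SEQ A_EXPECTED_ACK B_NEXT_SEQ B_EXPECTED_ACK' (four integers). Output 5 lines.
1089 200 200 1089
1089 340 340 1089
1089 340 459 1089
1089 340 549 1089
1121 340 549 1121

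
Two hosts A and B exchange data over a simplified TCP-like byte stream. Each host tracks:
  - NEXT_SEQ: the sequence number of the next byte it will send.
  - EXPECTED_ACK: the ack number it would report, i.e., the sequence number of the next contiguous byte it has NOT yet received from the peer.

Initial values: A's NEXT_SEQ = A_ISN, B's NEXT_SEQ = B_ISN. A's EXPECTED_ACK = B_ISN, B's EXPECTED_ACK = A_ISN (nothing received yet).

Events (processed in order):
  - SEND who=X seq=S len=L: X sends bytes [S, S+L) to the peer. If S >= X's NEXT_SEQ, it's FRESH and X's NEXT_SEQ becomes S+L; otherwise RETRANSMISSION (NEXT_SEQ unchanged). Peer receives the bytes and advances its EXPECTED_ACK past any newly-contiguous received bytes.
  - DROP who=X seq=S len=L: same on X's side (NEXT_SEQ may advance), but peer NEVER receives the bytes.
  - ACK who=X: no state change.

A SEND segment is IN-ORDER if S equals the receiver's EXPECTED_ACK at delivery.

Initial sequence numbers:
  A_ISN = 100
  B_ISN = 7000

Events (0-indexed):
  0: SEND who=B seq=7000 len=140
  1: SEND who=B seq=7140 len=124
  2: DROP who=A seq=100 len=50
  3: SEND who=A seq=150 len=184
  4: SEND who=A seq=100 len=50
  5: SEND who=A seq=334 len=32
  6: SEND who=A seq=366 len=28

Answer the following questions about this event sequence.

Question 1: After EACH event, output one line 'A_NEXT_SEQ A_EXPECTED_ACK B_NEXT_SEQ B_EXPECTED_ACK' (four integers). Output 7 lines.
100 7140 7140 100
100 7264 7264 100
150 7264 7264 100
334 7264 7264 100
334 7264 7264 334
366 7264 7264 366
394 7264 7264 394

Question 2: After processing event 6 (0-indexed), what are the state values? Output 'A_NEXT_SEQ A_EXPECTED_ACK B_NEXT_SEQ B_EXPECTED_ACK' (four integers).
After event 0: A_seq=100 A_ack=7140 B_seq=7140 B_ack=100
After event 1: A_seq=100 A_ack=7264 B_seq=7264 B_ack=100
After event 2: A_seq=150 A_ack=7264 B_seq=7264 B_ack=100
After event 3: A_seq=334 A_ack=7264 B_seq=7264 B_ack=100
After event 4: A_seq=334 A_ack=7264 B_seq=7264 B_ack=334
After event 5: A_seq=366 A_ack=7264 B_seq=7264 B_ack=366
After event 6: A_seq=394 A_ack=7264 B_seq=7264 B_ack=394

394 7264 7264 394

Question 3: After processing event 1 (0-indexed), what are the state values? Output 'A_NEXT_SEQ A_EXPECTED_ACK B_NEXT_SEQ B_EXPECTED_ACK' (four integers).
After event 0: A_seq=100 A_ack=7140 B_seq=7140 B_ack=100
After event 1: A_seq=100 A_ack=7264 B_seq=7264 B_ack=100

100 7264 7264 100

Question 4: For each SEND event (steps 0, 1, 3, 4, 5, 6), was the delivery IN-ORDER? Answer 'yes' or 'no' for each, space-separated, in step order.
Step 0: SEND seq=7000 -> in-order
Step 1: SEND seq=7140 -> in-order
Step 3: SEND seq=150 -> out-of-order
Step 4: SEND seq=100 -> in-order
Step 5: SEND seq=334 -> in-order
Step 6: SEND seq=366 -> in-order

Answer: yes yes no yes yes yes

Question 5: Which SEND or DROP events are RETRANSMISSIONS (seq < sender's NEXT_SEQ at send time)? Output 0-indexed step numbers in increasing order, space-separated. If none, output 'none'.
Step 0: SEND seq=7000 -> fresh
Step 1: SEND seq=7140 -> fresh
Step 2: DROP seq=100 -> fresh
Step 3: SEND seq=150 -> fresh
Step 4: SEND seq=100 -> retransmit
Step 5: SEND seq=334 -> fresh
Step 6: SEND seq=366 -> fresh

Answer: 4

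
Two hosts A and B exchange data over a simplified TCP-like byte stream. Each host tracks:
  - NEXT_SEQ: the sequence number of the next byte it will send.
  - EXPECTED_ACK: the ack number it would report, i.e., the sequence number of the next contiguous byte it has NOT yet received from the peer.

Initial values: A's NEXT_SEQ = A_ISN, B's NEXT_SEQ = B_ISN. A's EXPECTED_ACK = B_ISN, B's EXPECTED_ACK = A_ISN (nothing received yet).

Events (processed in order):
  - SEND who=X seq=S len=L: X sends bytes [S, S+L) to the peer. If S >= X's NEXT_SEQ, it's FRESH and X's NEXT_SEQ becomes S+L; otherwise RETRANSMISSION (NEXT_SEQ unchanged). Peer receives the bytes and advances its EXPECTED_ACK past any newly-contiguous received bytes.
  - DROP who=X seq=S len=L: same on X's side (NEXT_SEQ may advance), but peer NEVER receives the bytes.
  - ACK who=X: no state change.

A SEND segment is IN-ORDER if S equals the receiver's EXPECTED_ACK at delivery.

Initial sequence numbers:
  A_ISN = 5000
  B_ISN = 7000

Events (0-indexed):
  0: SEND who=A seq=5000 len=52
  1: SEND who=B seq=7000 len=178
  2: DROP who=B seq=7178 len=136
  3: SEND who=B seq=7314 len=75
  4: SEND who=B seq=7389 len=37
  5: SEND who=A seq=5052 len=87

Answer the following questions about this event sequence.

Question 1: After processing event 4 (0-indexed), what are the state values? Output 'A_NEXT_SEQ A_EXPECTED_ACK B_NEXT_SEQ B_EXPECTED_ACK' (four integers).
After event 0: A_seq=5052 A_ack=7000 B_seq=7000 B_ack=5052
After event 1: A_seq=5052 A_ack=7178 B_seq=7178 B_ack=5052
After event 2: A_seq=5052 A_ack=7178 B_seq=7314 B_ack=5052
After event 3: A_seq=5052 A_ack=7178 B_seq=7389 B_ack=5052
After event 4: A_seq=5052 A_ack=7178 B_seq=7426 B_ack=5052

5052 7178 7426 5052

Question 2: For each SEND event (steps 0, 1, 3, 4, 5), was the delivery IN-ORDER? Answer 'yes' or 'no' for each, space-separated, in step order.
Answer: yes yes no no yes

Derivation:
Step 0: SEND seq=5000 -> in-order
Step 1: SEND seq=7000 -> in-order
Step 3: SEND seq=7314 -> out-of-order
Step 4: SEND seq=7389 -> out-of-order
Step 5: SEND seq=5052 -> in-order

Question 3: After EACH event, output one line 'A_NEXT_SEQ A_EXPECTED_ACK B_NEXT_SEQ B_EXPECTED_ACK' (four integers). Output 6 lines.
5052 7000 7000 5052
5052 7178 7178 5052
5052 7178 7314 5052
5052 7178 7389 5052
5052 7178 7426 5052
5139 7178 7426 5139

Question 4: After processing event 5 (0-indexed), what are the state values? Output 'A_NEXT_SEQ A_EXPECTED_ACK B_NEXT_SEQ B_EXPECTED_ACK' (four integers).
After event 0: A_seq=5052 A_ack=7000 B_seq=7000 B_ack=5052
After event 1: A_seq=5052 A_ack=7178 B_seq=7178 B_ack=5052
After event 2: A_seq=5052 A_ack=7178 B_seq=7314 B_ack=5052
After event 3: A_seq=5052 A_ack=7178 B_seq=7389 B_ack=5052
After event 4: A_seq=5052 A_ack=7178 B_seq=7426 B_ack=5052
After event 5: A_seq=5139 A_ack=7178 B_seq=7426 B_ack=5139

5139 7178 7426 5139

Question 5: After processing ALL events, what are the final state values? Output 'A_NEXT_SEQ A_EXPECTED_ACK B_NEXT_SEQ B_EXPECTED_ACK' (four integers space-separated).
After event 0: A_seq=5052 A_ack=7000 B_seq=7000 B_ack=5052
After event 1: A_seq=5052 A_ack=7178 B_seq=7178 B_ack=5052
After event 2: A_seq=5052 A_ack=7178 B_seq=7314 B_ack=5052
After event 3: A_seq=5052 A_ack=7178 B_seq=7389 B_ack=5052
After event 4: A_seq=5052 A_ack=7178 B_seq=7426 B_ack=5052
After event 5: A_seq=5139 A_ack=7178 B_seq=7426 B_ack=5139

Answer: 5139 7178 7426 5139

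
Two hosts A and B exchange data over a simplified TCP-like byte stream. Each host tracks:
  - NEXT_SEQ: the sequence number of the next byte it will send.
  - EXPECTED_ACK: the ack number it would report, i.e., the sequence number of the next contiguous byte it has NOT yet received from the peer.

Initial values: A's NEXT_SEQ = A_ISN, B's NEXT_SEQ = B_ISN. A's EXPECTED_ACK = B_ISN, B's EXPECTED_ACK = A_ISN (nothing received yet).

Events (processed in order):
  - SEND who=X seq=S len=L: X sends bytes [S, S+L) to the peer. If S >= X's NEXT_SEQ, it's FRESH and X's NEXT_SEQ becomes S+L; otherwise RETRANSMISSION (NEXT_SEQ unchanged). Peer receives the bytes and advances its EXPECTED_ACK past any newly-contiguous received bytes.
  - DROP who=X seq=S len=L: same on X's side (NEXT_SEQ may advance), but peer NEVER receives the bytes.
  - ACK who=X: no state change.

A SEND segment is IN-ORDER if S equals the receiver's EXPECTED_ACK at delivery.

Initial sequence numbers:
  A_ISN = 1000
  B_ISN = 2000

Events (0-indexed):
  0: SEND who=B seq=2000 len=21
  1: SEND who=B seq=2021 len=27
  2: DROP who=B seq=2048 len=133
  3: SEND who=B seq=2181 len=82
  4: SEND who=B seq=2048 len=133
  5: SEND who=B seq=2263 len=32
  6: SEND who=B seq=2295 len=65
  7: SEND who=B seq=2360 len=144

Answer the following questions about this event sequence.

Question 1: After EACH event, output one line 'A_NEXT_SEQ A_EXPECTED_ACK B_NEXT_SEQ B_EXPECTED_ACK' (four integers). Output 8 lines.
1000 2021 2021 1000
1000 2048 2048 1000
1000 2048 2181 1000
1000 2048 2263 1000
1000 2263 2263 1000
1000 2295 2295 1000
1000 2360 2360 1000
1000 2504 2504 1000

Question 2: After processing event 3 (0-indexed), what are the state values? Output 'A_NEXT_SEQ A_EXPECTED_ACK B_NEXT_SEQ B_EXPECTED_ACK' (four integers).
After event 0: A_seq=1000 A_ack=2021 B_seq=2021 B_ack=1000
After event 1: A_seq=1000 A_ack=2048 B_seq=2048 B_ack=1000
After event 2: A_seq=1000 A_ack=2048 B_seq=2181 B_ack=1000
After event 3: A_seq=1000 A_ack=2048 B_seq=2263 B_ack=1000

1000 2048 2263 1000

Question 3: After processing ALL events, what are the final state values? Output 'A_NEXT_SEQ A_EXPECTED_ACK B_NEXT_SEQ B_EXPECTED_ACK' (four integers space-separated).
After event 0: A_seq=1000 A_ack=2021 B_seq=2021 B_ack=1000
After event 1: A_seq=1000 A_ack=2048 B_seq=2048 B_ack=1000
After event 2: A_seq=1000 A_ack=2048 B_seq=2181 B_ack=1000
After event 3: A_seq=1000 A_ack=2048 B_seq=2263 B_ack=1000
After event 4: A_seq=1000 A_ack=2263 B_seq=2263 B_ack=1000
After event 5: A_seq=1000 A_ack=2295 B_seq=2295 B_ack=1000
After event 6: A_seq=1000 A_ack=2360 B_seq=2360 B_ack=1000
After event 7: A_seq=1000 A_ack=2504 B_seq=2504 B_ack=1000

Answer: 1000 2504 2504 1000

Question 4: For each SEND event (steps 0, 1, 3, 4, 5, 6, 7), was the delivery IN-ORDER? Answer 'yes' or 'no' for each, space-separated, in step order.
Answer: yes yes no yes yes yes yes

Derivation:
Step 0: SEND seq=2000 -> in-order
Step 1: SEND seq=2021 -> in-order
Step 3: SEND seq=2181 -> out-of-order
Step 4: SEND seq=2048 -> in-order
Step 5: SEND seq=2263 -> in-order
Step 6: SEND seq=2295 -> in-order
Step 7: SEND seq=2360 -> in-order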